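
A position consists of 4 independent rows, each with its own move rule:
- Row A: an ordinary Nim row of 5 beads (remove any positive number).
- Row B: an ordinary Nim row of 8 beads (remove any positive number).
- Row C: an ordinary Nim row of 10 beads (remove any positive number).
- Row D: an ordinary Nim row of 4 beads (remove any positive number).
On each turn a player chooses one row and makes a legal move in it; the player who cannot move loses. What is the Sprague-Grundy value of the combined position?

3

Row A is a plain Nim row of size 5, so its Grundy value is 5.
Row B is a plain Nim row of size 8, so its Grundy value is 8.
Row C is a plain Nim row of size 10, so its Grundy value is 10.
Row D is a plain Nim row of size 4, so its Grundy value is 4.
By the Sprague-Grundy theorem, the Grundy value of a sum of independent games is the XOR of the component values.
Combined value = 5 XOR 8 XOR 10 XOR 4 = 3.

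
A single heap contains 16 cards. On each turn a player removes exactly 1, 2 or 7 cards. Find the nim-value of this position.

Grundy values for subtraction set {1, 2, 7}:
k:     0  1  2  3  4  5  6  7  8  9 10 11 12 13 14 15 16
g(k):  0  1  2  0  1  2  0  1  2  0  1  2  0  1  2  0  1
So g(16) = 1.

1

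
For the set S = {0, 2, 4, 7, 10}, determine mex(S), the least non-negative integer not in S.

0 is in the set but 1 is not, so the mex is 1.

1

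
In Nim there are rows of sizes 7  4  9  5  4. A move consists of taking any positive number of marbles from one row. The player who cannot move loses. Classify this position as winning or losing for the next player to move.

Winning position

Compute the nim-sum pairwise:
7 ⊕ 4 = 3
3 ⊕ 9 = 10
10 ⊕ 5 = 15
15 ⊕ 4 = 11
The nim-sum is 11 ≠ 0, so this is an N-position: the player to move can win.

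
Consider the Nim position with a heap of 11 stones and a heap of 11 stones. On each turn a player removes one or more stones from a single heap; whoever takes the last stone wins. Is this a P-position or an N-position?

Nim-sum: 11 ^ 11 = 0.
The nim-sum is 0, so this is a P-position: the player to move is in a losing position under optimal play.

P-position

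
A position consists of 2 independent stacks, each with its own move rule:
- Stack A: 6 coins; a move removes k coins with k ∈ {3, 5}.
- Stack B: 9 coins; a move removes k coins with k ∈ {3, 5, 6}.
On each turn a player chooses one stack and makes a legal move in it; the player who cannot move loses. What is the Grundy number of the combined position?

For stack A, compute g(0), g(1), … with moves {3, 5}:
g(0) = mex{} = 0
g(1) = mex{} = 0
g(2) = mex{} = 0
g(3) = mex{0} = 1
g(4) = mex{0} = 1
g(5) = mex{0} = 1
g(6) = mex{0,1} = 2
So g(6) = 2.
Grundy values for stack B (subtraction set {3, 5, 6}):
g(0) = mex{} = 0
g(1) = mex{} = 0
g(2) = mex{} = 0
g(3) = mex{0} = 1
g(4) = mex{0} = 1
g(5) = mex{0} = 1
g(6) = mex{0,1} = 2
g(7) = mex{0,1} = 2
g(8) = mex{0,1} = 2
g(9) = mex{1,2} = 0
So g(9) = 0.
The value of a disjunctive sum is the nim-sum of the parts.
Combined value = 2 XOR 0 = 2.

2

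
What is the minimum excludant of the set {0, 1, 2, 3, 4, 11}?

The values 0, 1, 2, 3, 4 are all present; 5 is the first non-negative integer missing from the set.

5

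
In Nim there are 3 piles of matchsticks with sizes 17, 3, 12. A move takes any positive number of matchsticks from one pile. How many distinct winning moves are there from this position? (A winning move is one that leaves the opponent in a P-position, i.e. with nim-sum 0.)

In binary:
  10001  (17)
  00011  (3)
  01100  (12)
  -----
  11110  (30)
The overall nim-sum is X = 30. A pile of size p has a winning move iff p XOR X < p (reduce it to p XOR X).
  17: 17 XOR 30 = 15 < 17 — winning move (to 15).
  3: 3 XOR 30 = 29 ≥ 3 — no move.
  12: 12 XOR 30 = 18 ≥ 12 — no move.
That gives 1 winning move.

1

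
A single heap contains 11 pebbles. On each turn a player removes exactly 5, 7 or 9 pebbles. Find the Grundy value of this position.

2

Build the Grundy sequence with g(k) = mex{g(k−s) : s ∈ {5, 7, 9}, s ≤ k}:
k:     0  1  2  3  4  5  6  7  8  9 10 11
g(k):  0  0  0  0  0  1  1  1  1  1  2  2
So g(11) = 2.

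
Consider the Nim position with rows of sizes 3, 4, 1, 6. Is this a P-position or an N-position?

In binary:
  011  (3)
  100  (4)
  001  (1)
  110  (6)
  ---
  000  (0)
The nim-sum is 0, so this is a P-position: the player to move is in a losing position under optimal play.

P-position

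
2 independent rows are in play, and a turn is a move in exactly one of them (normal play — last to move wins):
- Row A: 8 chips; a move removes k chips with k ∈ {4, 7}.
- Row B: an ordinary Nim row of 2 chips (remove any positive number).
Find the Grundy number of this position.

0

Build the Grundy sequence for row A with g(k) = mex{g(k−s) : s ∈ {4, 7}, s ≤ k}:
g(0) = mex{} = 0
g(1) = mex{} = 0
g(2) = mex{} = 0
g(3) = mex{} = 0
g(4) = mex{0} = 1
g(5) = mex{0} = 1
g(6) = mex{0} = 1
g(7) = mex{0} = 1
g(8) = mex{0,1} = 2
So g(8) = 2.
Row B is a plain Nim row of size 2, so its Grundy value is 2.
By the Sprague-Grundy theorem, the Grundy value of a sum of independent games is the XOR of the component values.
Combined value = 2 XOR 2 = 0.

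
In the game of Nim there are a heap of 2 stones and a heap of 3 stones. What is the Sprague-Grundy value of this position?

1

Compute the nim-sum pairwise:
2 ^ 3 = 1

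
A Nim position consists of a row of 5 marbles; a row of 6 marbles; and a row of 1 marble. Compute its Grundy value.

2

Compute the nim-sum pairwise:
5 XOR 6 = 3
3 XOR 1 = 2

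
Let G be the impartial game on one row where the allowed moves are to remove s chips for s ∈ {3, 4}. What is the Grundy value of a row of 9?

0

Build the Grundy sequence with g(k) = mex{g(k−s) : s ∈ {3, 4}, s ≤ k}:
g(0) = mex{} = 0
g(1) = mex{} = 0
g(2) = mex{} = 0
g(3) = mex{0} = 1
g(4) = mex{0} = 1
g(5) = mex{0} = 1
g(6) = mex{0,1} = 2
g(7) = mex{1} = 0
g(8) = mex{1} = 0
g(9) = mex{1,2} = 0
So g(9) = 0.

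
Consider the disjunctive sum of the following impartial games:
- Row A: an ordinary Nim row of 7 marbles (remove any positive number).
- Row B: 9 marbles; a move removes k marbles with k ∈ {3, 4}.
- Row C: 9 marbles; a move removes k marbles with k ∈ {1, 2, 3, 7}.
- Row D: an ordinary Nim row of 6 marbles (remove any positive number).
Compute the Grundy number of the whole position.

0

Row A is a plain Nim row of size 7, so its Grundy value is 7.
For row B, compute g(0), g(1), … with moves {3, 4}:
g(0) = mex{} = 0
g(1) = mex{} = 0
g(2) = mex{} = 0
g(3) = mex{0} = 1
g(4) = mex{0} = 1
g(5) = mex{0} = 1
g(6) = mex{0,1} = 2
g(7) = mex{1} = 0
g(8) = mex{1} = 0
g(9) = mex{1,2} = 0
So g(9) = 0.
Grundy values for row C (subtraction set {1, 2, 3, 7}):
k:     0  1  2  3  4  5  6  7  8  9
g(k):  0  1  2  3  0  1  2  3  0  1
So g(9) = 1.
Row D is a plain Nim row of size 6, so its Grundy value is 6.
The value of a disjunctive sum is the nim-sum of the parts.
Combined value = 7 XOR 0 XOR 1 XOR 6 = 0.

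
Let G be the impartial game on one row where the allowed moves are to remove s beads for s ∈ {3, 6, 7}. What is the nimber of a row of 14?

Grundy values for subtraction set {3, 6, 7}:
k:     0  1  2  3  4  5  6  7  8  9 10 11 12 13 14
g(k):  0  0  0  1  1  1  2  2  2  3  0  0  0  1  1
So g(14) = 1.

1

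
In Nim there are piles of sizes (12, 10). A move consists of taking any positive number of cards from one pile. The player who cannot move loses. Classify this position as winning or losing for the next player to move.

Compute the nim-sum pairwise:
12 ⊕ 10 = 6
The nim-sum is 6 ≠ 0, so this is an N-position: the player to move can win.

Winning position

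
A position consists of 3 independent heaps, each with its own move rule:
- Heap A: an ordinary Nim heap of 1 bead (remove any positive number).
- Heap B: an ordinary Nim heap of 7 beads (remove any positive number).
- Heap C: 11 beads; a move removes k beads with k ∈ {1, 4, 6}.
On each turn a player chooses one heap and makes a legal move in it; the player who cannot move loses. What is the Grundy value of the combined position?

Heap A is a plain Nim heap of size 1, so its Grundy value is 1.
Heap B is a plain Nim heap of size 7, so its Grundy value is 7.
Grundy values for heap C (subtraction set {1, 4, 6}):
g(0) = mex{} = 0
g(1) = mex{0} = 1
g(2) = mex{1} = 0
g(3) = mex{0} = 1
g(4) = mex{0,1} = 2
g(5) = mex{1,2} = 0
g(6) = mex{0} = 1
g(7) = mex{1} = 0
g(8) = mex{0,2} = 1
g(9) = mex{0,1} = 2
g(10) = mex{1,2} = 0
g(11) = mex{0} = 1
So g(11) = 1.
The value of a disjunctive sum is the nim-sum of the parts.
Combined value = 1 ⊕ 7 ⊕ 1 = 7.

7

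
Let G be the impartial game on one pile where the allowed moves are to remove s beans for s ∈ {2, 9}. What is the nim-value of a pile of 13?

1

Compute g(0), g(1), … for moves {2, 9}:
g(0) = mex{} = 0
g(1) = mex{} = 0
g(2) = mex{0} = 1
g(3) = mex{0} = 1
g(4) = mex{1} = 0
g(5) = mex{1} = 0
g(6) = mex{0} = 1
g(7) = mex{0} = 1
g(8) = mex{1} = 0
g(9) = mex{0,1} = 2
g(10) = mex{0} = 1
g(11) = mex{1,2} = 0
g(12) = mex{1} = 0
g(13) = mex{0} = 1
So g(13) = 1.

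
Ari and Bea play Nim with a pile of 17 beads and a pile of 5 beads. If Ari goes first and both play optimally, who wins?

Ari wins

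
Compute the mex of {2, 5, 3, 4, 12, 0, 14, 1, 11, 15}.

The values 0, 1, 2, 3, 4, 5 are all present; 6 is the first non-negative integer missing from the set.

6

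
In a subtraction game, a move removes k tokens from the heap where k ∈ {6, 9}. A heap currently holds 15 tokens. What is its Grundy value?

Build the Grundy sequence with g(k) = mex{g(k−s) : s ∈ {6, 9}, s ≤ k}:
k:     0  1  2  3  4  5  6  7  8  9 10 11 12 13 14 15
g(k):  0  0  0  0  0  0  1  1  1  1  1  1  2  2  2  0
So g(15) = 0.

0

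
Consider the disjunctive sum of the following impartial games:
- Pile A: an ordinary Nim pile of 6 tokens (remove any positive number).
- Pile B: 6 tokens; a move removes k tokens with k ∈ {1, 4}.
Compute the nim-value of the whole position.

7

Pile A is a plain Nim pile of size 6, so its Grundy value is 6.
For pile B, compute g(0), g(1), … with moves {1, 4}:
k:     0  1  2  3  4  5  6
g(k):  0  1  0  1  2  0  1
So g(6) = 1.
By the Sprague-Grundy theorem, the Grundy value of a sum of independent games is the XOR of the component values.
Combined value = 6 ⊕ 1 = 7.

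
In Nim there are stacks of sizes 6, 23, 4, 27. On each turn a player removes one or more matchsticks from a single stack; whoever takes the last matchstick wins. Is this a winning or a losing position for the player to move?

Winning position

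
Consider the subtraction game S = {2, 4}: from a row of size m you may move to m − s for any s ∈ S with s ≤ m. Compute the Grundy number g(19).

0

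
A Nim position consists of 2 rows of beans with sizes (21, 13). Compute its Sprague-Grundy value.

24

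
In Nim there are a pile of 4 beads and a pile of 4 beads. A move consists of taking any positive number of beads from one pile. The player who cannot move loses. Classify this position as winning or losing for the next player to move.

In binary:
  100  (4)
  100  (4)
  ---
  000  (0)
The nim-sum is 0, so this is a P-position: the player to move is in a losing position under optimal play.

Losing position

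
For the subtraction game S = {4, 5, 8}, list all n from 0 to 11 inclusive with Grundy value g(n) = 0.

0, 1, 2, 3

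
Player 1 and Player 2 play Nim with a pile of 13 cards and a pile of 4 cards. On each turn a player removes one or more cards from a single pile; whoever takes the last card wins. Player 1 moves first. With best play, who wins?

Compute the nim-sum pairwise:
13 ^ 4 = 9
The nim-sum is 9 ≠ 0, so this is an N-position: the player to move can win; Player 1 has a winning move.

Player 1 wins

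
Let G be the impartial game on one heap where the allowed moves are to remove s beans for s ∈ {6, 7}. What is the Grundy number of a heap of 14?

0

Build the Grundy sequence with g(k) = mex{g(k−s) : s ∈ {6, 7}, s ≤ k}:
g(0) = mex{} = 0
g(1) = mex{} = 0
g(2) = mex{} = 0
g(3) = mex{} = 0
g(4) = mex{} = 0
g(5) = mex{} = 0
g(6) = mex{0} = 1
g(7) = mex{0} = 1
g(8) = mex{0} = 1
g(9) = mex{0} = 1
g(10) = mex{0} = 1
g(11) = mex{0} = 1
g(12) = mex{0,1} = 2
g(13) = mex{1} = 0
g(14) = mex{1} = 0
So g(14) = 0.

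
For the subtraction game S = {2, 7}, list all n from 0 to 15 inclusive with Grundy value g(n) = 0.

0, 1, 4, 5, 9, 10, 13, 14

Compute g(0), g(1), … for moves {2, 7}:
k:     0  1  2  3  4  5  6  7  8  9 10 11 12 13 14 15
g(k):  0  0  1  1  0  0  1  1  2  0  0  1  1  0  0  1
The P-positions (g = 0) in 0..15 are 0, 1, 4, 5, 9, 10, 13, 14.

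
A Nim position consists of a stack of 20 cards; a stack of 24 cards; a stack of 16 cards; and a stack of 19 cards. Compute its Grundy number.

Bitwise XOR of the heap sizes:
  10100  (20)
  11000  (24)
  10000  (16)
  10011  (19)
  -----
  01111  (15)

15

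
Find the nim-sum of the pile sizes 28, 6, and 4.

30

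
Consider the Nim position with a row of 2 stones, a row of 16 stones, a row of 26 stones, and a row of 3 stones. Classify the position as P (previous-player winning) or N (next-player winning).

Compute the nim-sum pairwise:
2 ^ 16 = 18
18 ^ 26 = 8
8 ^ 3 = 11
The nim-sum is 11 ≠ 0, so this is an N-position: the player to move can win.

N-position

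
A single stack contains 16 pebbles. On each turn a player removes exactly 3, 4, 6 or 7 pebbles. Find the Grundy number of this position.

2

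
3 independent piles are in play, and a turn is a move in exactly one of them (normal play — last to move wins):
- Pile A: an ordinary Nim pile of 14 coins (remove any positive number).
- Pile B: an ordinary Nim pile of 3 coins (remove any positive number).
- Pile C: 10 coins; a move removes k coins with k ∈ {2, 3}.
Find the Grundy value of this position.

Pile A is a plain Nim pile of size 14, so its Grundy value is 14.
Pile B is a plain Nim pile of size 3, so its Grundy value is 3.
For pile C, compute g(0), g(1), … with moves {2, 3}:
k:     0  1  2  3  4  5  6  7  8  9 10
g(k):  0  0  1  1  2  0  0  1  1  2  0
So g(10) = 0.
By the Sprague-Grundy theorem, the Grundy value of a sum of independent games is the XOR of the component values.
Combined value = 14 ⊕ 3 ⊕ 0 = 13.

13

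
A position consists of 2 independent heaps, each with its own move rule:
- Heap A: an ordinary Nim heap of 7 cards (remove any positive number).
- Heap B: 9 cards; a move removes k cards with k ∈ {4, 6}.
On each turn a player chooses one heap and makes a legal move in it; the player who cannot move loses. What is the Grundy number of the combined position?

5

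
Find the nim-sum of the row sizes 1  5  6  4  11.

In binary:
  0001  (1)
  0101  (5)
  0110  (6)
  0100  (4)
  1011  (11)
  ----
  1101  (13)

13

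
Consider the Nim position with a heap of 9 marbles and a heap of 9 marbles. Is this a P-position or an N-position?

P-position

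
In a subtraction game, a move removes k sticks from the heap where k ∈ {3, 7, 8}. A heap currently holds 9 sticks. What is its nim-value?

Compute g(0), g(1), … for moves {3, 7, 8}:
k:     0  1  2  3  4  5  6  7  8  9
g(k):  0  0  0  1  1  1  0  2  2  1
So g(9) = 1.

1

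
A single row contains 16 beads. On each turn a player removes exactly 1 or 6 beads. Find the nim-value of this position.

Compute g(0), g(1), … for moves {1, 6}:
k:     0  1  2  3  4  5  6  7  8  9 10 11 12 13 14 15 16
g(k):  0  1  0  1  0  1  2  0  1  0  1  0  1  2  0  1  0
So g(16) = 0.

0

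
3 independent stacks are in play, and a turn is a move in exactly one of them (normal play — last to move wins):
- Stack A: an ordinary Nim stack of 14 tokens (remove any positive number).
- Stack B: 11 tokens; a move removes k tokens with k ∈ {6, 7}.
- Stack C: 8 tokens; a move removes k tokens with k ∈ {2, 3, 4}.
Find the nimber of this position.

Stack A is a plain Nim stack of size 14, so its Grundy value is 14.
For stack B, compute g(0), g(1), … with moves {6, 7}:
g(0) = mex{} = 0
g(1) = mex{} = 0
g(2) = mex{} = 0
g(3) = mex{} = 0
g(4) = mex{} = 0
g(5) = mex{} = 0
g(6) = mex{0} = 1
g(7) = mex{0} = 1
g(8) = mex{0} = 1
g(9) = mex{0} = 1
g(10) = mex{0} = 1
g(11) = mex{0} = 1
So g(11) = 1.
For stack C, compute g(0), g(1), … with moves {2, 3, 4}:
g(0) = mex{} = 0
g(1) = mex{} = 0
g(2) = mex{0} = 1
g(3) = mex{0} = 1
g(4) = mex{0,1} = 2
g(5) = mex{0,1} = 2
g(6) = mex{1,2} = 0
g(7) = mex{1,2} = 0
g(8) = mex{0,2} = 1
So g(8) = 1.
By the Sprague-Grundy theorem, the Grundy value of a sum of independent games is the XOR of the component values.
Combined value = 14 ⊕ 1 ⊕ 1 = 14.

14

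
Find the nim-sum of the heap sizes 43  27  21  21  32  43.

Bitwise XOR of the heap sizes:
  101011  (43)
  011011  (27)
  010101  (21)
  010101  (21)
  100000  (32)
  101011  (43)
  ------
  111011  (59)

59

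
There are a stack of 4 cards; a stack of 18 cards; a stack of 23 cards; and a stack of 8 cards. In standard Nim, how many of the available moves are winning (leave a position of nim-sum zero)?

Write each in binary and XOR column by column:
  00100  (4)
  10010  (18)
  10111  (23)
  01000  (8)
  -----
  01001  (9)
The overall nim-sum is X = 9. A stack of size p has a winning move iff p XOR X < p (reduce it to p XOR X).
  4: 4 XOR 9 = 13 ≥ 4 — no move.
  18: 18 XOR 9 = 27 ≥ 18 — no move.
  23: 23 XOR 9 = 30 ≥ 23 — no move.
  8: 8 XOR 9 = 1 < 8 — winning move (to 1).
That gives 1 winning move.

1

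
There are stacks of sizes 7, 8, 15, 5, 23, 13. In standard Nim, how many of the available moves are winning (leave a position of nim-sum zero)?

Nim-sum: 7 ^ 8 ^ 15 ^ 5 ^ 23 ^ 13 = 31.
The overall nim-sum is X = 31. A stack of size p has a winning move iff p XOR X < p (reduce it to p XOR X).
  7: 7 XOR 31 = 24 ≥ 7 — no move.
  8: 8 XOR 31 = 23 ≥ 8 — no move.
  15: 15 XOR 31 = 16 ≥ 15 — no move.
  5: 5 XOR 31 = 26 ≥ 5 — no move.
  23: 23 XOR 31 = 8 < 23 — winning move (to 8).
  13: 13 XOR 31 = 18 ≥ 13 — no move.
That gives 1 winning move.

1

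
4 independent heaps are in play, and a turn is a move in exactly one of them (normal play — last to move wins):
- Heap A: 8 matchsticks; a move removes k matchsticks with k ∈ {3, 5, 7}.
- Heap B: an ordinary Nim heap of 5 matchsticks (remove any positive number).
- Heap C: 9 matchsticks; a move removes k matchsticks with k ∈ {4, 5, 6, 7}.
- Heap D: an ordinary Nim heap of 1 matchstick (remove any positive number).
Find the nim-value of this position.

4

For heap A, compute g(0), g(1), … with moves {3, 5, 7}:
k:     0  1  2  3  4  5  6  7  8
g(k):  0  0  0  1  1  1  2  2  2
So g(8) = 2.
Heap B is a plain Nim heap of size 5, so its Grundy value is 5.
Build the Grundy sequence for heap C with g(k) = mex{g(k−s) : s ∈ {4, 5, 6, 7}, s ≤ k}:
k:     0  1  2  3  4  5  6  7  8  9
g(k):  0  0  0  0  1  1  1  1  2  2
So g(9) = 2.
Heap D is a plain Nim heap of size 1, so its Grundy value is 1.
The value of a disjunctive sum is the nim-sum of the parts.
Combined value = 2 ⊕ 5 ⊕ 2 ⊕ 1 = 4.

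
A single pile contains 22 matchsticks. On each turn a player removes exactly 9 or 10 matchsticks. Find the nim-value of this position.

0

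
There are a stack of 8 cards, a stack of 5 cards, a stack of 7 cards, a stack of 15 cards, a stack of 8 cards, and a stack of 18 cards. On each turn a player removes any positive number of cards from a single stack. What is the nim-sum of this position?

Bitwise XOR of the heap sizes:
  01000  (8)
  00101  (5)
  00111  (7)
  01111  (15)
  01000  (8)
  10010  (18)
  -----
  11111  (31)

31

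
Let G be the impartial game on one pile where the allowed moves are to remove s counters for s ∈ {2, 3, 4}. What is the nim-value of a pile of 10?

Build the Grundy sequence with g(k) = mex{g(k−s) : s ∈ {2, 3, 4}, s ≤ k}:
k:     0  1  2  3  4  5  6  7  8  9 10
g(k):  0  0  1  1  2  2  0  0  1  1  2
So g(10) = 2.

2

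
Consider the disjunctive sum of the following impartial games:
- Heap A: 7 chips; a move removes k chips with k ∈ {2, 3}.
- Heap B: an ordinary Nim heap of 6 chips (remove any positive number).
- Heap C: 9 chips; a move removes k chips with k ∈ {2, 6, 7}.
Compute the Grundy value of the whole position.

For heap A, compute g(0), g(1), … with moves {2, 3}:
k:     0  1  2  3  4  5  6  7
g(k):  0  0  1  1  2  0  0  1
So g(7) = 1.
Heap B is a plain Nim heap of size 6, so its Grundy value is 6.
For heap C, compute g(0), g(1), … with moves {2, 6, 7}:
k:     0  1  2  3  4  5  6  7  8  9
g(k):  0  0  1  1  0  0  1  1  2  0
So g(9) = 0.
By the Sprague-Grundy theorem, the Grundy value of a sum of independent games is the XOR of the component values.
Combined value = 1 XOR 6 XOR 0 = 7.

7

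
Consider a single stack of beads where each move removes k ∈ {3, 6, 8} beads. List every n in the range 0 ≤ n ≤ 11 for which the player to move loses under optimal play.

Compute g(0), g(1), … for moves {3, 6, 8}:
g(0) = mex{} = 0
g(1) = mex{} = 0
g(2) = mex{} = 0
g(3) = mex{0} = 1
g(4) = mex{0} = 1
g(5) = mex{0} = 1
g(6) = mex{0,1} = 2
g(7) = mex{0,1} = 2
g(8) = mex{0,1} = 2
g(9) = mex{0,1,2} = 3
g(10) = mex{0,1,2} = 3
g(11) = mex{1,2} = 0
The P-positions (g = 0) in 0..11 are 0, 1, 2, 11.

0, 1, 2, 11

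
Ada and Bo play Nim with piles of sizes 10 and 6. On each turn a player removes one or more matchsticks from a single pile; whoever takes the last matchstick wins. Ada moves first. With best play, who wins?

Nim-sum: 10 ⊕ 6 = 12.
The nim-sum is 12 ≠ 0, so this is an N-position: the player to move can win; Ada has a winning move.

Ada wins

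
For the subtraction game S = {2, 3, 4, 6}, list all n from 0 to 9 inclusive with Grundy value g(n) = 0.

0, 1, 8, 9

Grundy values for subtraction set {2, 3, 4, 6}:
g(0) = mex{} = 0
g(1) = mex{} = 0
g(2) = mex{0} = 1
g(3) = mex{0} = 1
g(4) = mex{0,1} = 2
g(5) = mex{0,1} = 2
g(6) = mex{0,1,2} = 3
g(7) = mex{0,1,2} = 3
g(8) = mex{1,2,3} = 0
g(9) = mex{1,2,3} = 0
The P-positions (g = 0) in 0..9 are 0, 1, 8, 9.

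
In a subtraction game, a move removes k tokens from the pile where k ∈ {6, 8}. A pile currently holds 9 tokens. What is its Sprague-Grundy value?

Build the Grundy sequence with g(k) = mex{g(k−s) : s ∈ {6, 8}, s ≤ k}:
g(0) = mex{} = 0
g(1) = mex{} = 0
g(2) = mex{} = 0
g(3) = mex{} = 0
g(4) = mex{} = 0
g(5) = mex{} = 0
g(6) = mex{0} = 1
g(7) = mex{0} = 1
g(8) = mex{0} = 1
g(9) = mex{0} = 1
So g(9) = 1.

1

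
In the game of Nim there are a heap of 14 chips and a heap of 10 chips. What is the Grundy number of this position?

4

Compute the nim-sum pairwise:
14 ^ 10 = 4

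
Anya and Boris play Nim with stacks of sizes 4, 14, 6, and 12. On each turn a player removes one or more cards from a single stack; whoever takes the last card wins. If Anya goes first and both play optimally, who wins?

Boris wins

Compute the nim-sum pairwise:
4 XOR 14 = 10
10 XOR 6 = 12
12 XOR 12 = 0
The nim-sum is 0, so this is a P-position: the player to move is in a losing position under optimal play; Anya is about to move from it and so loses — Boris wins.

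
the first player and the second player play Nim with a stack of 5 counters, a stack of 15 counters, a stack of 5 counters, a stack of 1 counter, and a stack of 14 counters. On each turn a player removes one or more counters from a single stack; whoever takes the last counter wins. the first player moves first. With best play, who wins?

Write each in binary and XOR column by column:
  0101  (5)
  1111  (15)
  0101  (5)
  0001  (1)
  1110  (14)
  ----
  0000  (0)
The nim-sum is 0, so this is a P-position: the player to move is in a losing position under optimal play; the first player is about to move from it and so loses — the second player wins.

the second player wins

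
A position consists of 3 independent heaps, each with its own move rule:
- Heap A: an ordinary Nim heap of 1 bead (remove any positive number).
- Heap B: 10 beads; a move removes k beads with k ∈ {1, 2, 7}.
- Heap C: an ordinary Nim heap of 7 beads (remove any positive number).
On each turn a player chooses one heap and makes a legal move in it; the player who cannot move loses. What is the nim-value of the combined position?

Heap A is a plain Nim heap of size 1, so its Grundy value is 1.
Build the Grundy sequence for heap B with g(k) = mex{g(k−s) : s ∈ {1, 2, 7}, s ≤ k}:
k:     0  1  2  3  4  5  6  7  8  9 10
g(k):  0  1  2  0  1  2  0  1  2  0  1
So g(10) = 1.
Heap C is a plain Nim heap of size 7, so its Grundy value is 7.
The value of a disjunctive sum is the nim-sum of the parts.
Combined value = 1 XOR 1 XOR 7 = 7.

7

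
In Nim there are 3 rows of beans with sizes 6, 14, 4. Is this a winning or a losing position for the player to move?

Winning position

Nim-sum: 6 XOR 14 XOR 4 = 12.
The nim-sum is 12 ≠ 0, so this is an N-position: the player to move can win.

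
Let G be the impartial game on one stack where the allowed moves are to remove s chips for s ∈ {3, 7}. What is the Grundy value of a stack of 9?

1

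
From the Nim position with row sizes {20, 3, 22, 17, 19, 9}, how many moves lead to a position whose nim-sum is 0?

In binary:
  10100  (20)
  00011  (3)
  10110  (22)
  10001  (17)
  10011  (19)
  01001  (9)
  -----
  01010  (10)
The overall nim-sum is X = 10. A row of size p has a winning move iff p XOR X < p (reduce it to p XOR X).
  20: 20 XOR 10 = 30 ≥ 20 — no move.
  3: 3 XOR 10 = 9 ≥ 3 — no move.
  22: 22 XOR 10 = 28 ≥ 22 — no move.
  17: 17 XOR 10 = 27 ≥ 17 — no move.
  19: 19 XOR 10 = 25 ≥ 19 — no move.
  9: 9 XOR 10 = 3 < 9 — winning move (to 3).
That gives 1 winning move.

1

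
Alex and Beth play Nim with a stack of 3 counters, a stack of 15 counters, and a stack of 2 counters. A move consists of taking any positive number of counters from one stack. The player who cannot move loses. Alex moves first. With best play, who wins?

Alex wins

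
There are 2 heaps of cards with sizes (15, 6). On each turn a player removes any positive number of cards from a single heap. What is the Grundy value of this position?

9

In binary:
  1111  (15)
  0110  (6)
  ----
  1001  (9)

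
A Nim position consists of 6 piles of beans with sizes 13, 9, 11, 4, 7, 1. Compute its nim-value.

13

Nim-sum: 13 XOR 9 XOR 11 XOR 4 XOR 7 XOR 1 = 13.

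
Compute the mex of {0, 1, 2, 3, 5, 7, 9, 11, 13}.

The values 0, 1, 2, 3 are all present; 4 is the first non-negative integer missing from the set.

4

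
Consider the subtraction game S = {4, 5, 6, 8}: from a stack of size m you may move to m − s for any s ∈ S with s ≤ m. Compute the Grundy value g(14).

Build the Grundy sequence with g(k) = mex{g(k−s) : s ∈ {4, 5, 6, 8}, s ≤ k}:
k:     0  1  2  3  4  5  6  7  8  9 10 11 12 13 14
g(k):  0  0  0  0  1  1  1  1  2  2  2  2  0  0  0
So g(14) = 0.

0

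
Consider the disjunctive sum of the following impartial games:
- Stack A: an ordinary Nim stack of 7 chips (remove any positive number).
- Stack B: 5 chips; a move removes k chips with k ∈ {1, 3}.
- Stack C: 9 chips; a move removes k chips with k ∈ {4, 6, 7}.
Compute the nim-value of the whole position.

Stack A is a plain Nim stack of size 7, so its Grundy value is 7.
Build the Grundy sequence for stack B with g(k) = mex{g(k−s) : s ∈ {1, 3}, s ≤ k}:
k:     0  1  2  3  4  5
g(k):  0  1  0  1  0  1
So g(5) = 1.
Grundy values for stack C (subtraction set {4, 6, 7}):
g(0) = mex{} = 0
g(1) = mex{} = 0
g(2) = mex{} = 0
g(3) = mex{} = 0
g(4) = mex{0} = 1
g(5) = mex{0} = 1
g(6) = mex{0} = 1
g(7) = mex{0} = 1
g(8) = mex{0,1} = 2
g(9) = mex{0,1} = 2
So g(9) = 2.
The value of a disjunctive sum is the nim-sum of the parts.
Combined value = 7 ⊕ 1 ⊕ 2 = 4.

4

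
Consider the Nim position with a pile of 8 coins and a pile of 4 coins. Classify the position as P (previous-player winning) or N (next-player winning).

N-position

Compute the nim-sum pairwise:
8 ⊕ 4 = 12
The nim-sum is 12 ≠ 0, so this is an N-position: the player to move can win.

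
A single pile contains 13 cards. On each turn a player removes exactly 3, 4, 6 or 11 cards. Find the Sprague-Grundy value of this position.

1

Grundy values for subtraction set {3, 4, 6, 11}:
g(0) = mex{} = 0
g(1) = mex{} = 0
g(2) = mex{} = 0
g(3) = mex{0} = 1
g(4) = mex{0} = 1
g(5) = mex{0} = 1
g(6) = mex{0,1} = 2
g(7) = mex{0,1} = 2
g(8) = mex{0,1} = 2
g(9) = mex{1,2} = 0
g(10) = mex{1,2} = 0
g(11) = mex{0,1,2} = 3
g(12) = mex{0,2} = 1
g(13) = mex{0,2} = 1
So g(13) = 1.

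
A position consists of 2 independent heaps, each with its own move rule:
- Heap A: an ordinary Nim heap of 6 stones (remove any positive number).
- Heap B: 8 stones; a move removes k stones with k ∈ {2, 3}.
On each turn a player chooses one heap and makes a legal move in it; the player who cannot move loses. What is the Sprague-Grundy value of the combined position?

7

Heap A is a plain Nim heap of size 6, so its Grundy value is 6.
For heap B, compute g(0), g(1), … with moves {2, 3}:
g(0) = mex{} = 0
g(1) = mex{} = 0
g(2) = mex{0} = 1
g(3) = mex{0} = 1
g(4) = mex{0,1} = 2
g(5) = mex{1} = 0
g(6) = mex{1,2} = 0
g(7) = mex{0,2} = 1
g(8) = mex{0} = 1
So g(8) = 1.
By the Sprague-Grundy theorem, the Grundy value of a sum of independent games is the XOR of the component values.
Combined value = 6 XOR 1 = 7.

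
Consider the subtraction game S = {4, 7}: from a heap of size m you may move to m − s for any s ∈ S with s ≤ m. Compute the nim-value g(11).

0

Build the Grundy sequence with g(k) = mex{g(k−s) : s ∈ {4, 7}, s ≤ k}:
k:     0  1  2  3  4  5  6  7  8  9 10 11
g(k):  0  0  0  0  1  1  1  1  2  2  2  0
So g(11) = 0.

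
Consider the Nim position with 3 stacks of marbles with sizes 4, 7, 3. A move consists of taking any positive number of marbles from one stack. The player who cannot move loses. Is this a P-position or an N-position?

P-position

Compute the nim-sum pairwise:
4 XOR 7 = 3
3 XOR 3 = 0
The nim-sum is 0, so this is a P-position: the player to move is in a losing position under optimal play.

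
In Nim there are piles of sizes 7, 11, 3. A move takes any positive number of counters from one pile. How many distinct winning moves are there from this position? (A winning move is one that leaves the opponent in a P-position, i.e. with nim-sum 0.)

1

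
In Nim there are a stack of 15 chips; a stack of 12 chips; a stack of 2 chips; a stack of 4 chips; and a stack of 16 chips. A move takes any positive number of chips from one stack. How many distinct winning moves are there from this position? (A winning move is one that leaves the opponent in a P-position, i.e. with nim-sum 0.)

Bitwise XOR of the heap sizes:
  01111  (15)
  01100  (12)
  00010  (2)
  00100  (4)
  10000  (16)
  -----
  10101  (21)
The overall nim-sum is X = 21. A stack of size p has a winning move iff p XOR X < p (reduce it to p XOR X).
  15: 15 XOR 21 = 26 ≥ 15 — no move.
  12: 12 XOR 21 = 25 ≥ 12 — no move.
  2: 2 XOR 21 = 23 ≥ 2 — no move.
  4: 4 XOR 21 = 17 ≥ 4 — no move.
  16: 16 XOR 21 = 5 < 16 — winning move (to 5).
That gives 1 winning move.

1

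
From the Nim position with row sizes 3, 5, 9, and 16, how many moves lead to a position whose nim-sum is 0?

1

Bitwise XOR of the heap sizes:
  00011  (3)
  00101  (5)
  01001  (9)
  10000  (16)
  -----
  11111  (31)
The overall nim-sum is X = 31. A row of size p has a winning move iff p XOR X < p (reduce it to p XOR X).
  3: 3 XOR 31 = 28 ≥ 3 — no move.
  5: 5 XOR 31 = 26 ≥ 5 — no move.
  9: 9 XOR 31 = 22 ≥ 9 — no move.
  16: 16 XOR 31 = 15 < 16 — winning move (to 15).
That gives 1 winning move.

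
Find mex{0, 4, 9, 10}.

0 is in the set but 1 is not, so the mex is 1.

1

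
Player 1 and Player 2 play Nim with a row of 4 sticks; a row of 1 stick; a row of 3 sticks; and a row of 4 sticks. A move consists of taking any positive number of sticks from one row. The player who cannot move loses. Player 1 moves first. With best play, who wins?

Player 1 wins

Compute the nim-sum pairwise:
4 ^ 1 = 5
5 ^ 3 = 6
6 ^ 4 = 2
The nim-sum is 2 ≠ 0, so this is an N-position: the player to move can win; Player 1 has a winning move.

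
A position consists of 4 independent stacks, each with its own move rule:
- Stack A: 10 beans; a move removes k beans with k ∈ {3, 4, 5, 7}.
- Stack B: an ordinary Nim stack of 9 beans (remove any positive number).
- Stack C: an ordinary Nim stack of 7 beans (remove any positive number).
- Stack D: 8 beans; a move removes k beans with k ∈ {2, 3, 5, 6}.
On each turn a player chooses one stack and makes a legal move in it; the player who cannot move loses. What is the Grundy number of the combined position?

14

Build the Grundy sequence for stack A with g(k) = mex{g(k−s) : s ∈ {3, 4, 5, 7}, s ≤ k}:
k:     0  1  2  3  4  5  6  7  8  9 10
g(k):  0  0  0  1  1  1  2  2  2  3  0
So g(10) = 0.
Stack B is a plain Nim stack of size 9, so its Grundy value is 9.
Stack C is a plain Nim stack of size 7, so its Grundy value is 7.
Grundy values for stack D (subtraction set {2, 3, 5, 6}):
g(0) = mex{} = 0
g(1) = mex{} = 0
g(2) = mex{0} = 1
g(3) = mex{0} = 1
g(4) = mex{0,1} = 2
g(5) = mex{0,1} = 2
g(6) = mex{0,1,2} = 3
g(7) = mex{0,1,2} = 3
g(8) = mex{1,2,3} = 0
So g(8) = 0.
The value of a disjunctive sum is the nim-sum of the parts.
Combined value = 0 XOR 9 XOR 7 XOR 0 = 14.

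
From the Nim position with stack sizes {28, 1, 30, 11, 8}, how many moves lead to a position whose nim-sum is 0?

Nim-sum: 28 ⊕ 1 ⊕ 30 ⊕ 11 ⊕ 8 = 0.
The nim-sum is already 0, so every move leaves a nonzero nim-sum — there are no winning moves.

0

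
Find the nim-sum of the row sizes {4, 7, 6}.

5

Compute the nim-sum pairwise:
4 XOR 7 = 3
3 XOR 6 = 5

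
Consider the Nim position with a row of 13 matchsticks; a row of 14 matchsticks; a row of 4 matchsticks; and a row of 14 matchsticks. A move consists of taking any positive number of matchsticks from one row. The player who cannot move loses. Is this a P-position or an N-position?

N-position

Nim-sum: 13 ⊕ 14 ⊕ 4 ⊕ 14 = 9.
The nim-sum is 9 ≠ 0, so this is an N-position: the player to move can win.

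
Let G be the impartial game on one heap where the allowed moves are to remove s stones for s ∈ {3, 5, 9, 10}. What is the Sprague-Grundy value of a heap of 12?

4

Grundy values for subtraction set {3, 5, 9, 10}:
k:     0  1  2  3  4  5  6  7  8  9 10 11 12
g(k):  0  0  0  1  1  1  2  2  0  3  3  1  4
So g(12) = 4.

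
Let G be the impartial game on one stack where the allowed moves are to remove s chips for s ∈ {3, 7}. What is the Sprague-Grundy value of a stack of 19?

Grundy values for subtraction set {3, 7}:
k:     0  1  2  3  4  5  6  7  8  9 10 11 12 13 14 15 16 17 18 19
g(k):  0  0  0  1  1  1  0  2  2  1  0  0  0  1  1  1  0  2  2  1
So g(19) = 1.

1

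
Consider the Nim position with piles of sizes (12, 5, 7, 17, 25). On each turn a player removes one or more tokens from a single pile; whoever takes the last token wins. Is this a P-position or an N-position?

Nim-sum: 12 ^ 5 ^ 7 ^ 17 ^ 25 = 6.
The nim-sum is 6 ≠ 0, so this is an N-position: the player to move can win.

N-position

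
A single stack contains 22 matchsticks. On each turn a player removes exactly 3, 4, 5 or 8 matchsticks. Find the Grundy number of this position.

0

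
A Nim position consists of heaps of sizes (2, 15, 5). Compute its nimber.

Nim-sum: 2 XOR 15 XOR 5 = 8.

8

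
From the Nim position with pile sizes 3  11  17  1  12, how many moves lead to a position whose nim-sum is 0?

Compute the nim-sum pairwise:
3 ^ 11 = 8
8 ^ 17 = 25
25 ^ 1 = 24
24 ^ 12 = 20
The overall nim-sum is X = 20. A pile of size p has a winning move iff p XOR X < p (reduce it to p XOR X).
  3: 3 XOR 20 = 23 ≥ 3 — no move.
  11: 11 XOR 20 = 31 ≥ 11 — no move.
  17: 17 XOR 20 = 5 < 17 — winning move (to 5).
  1: 1 XOR 20 = 21 ≥ 1 — no move.
  12: 12 XOR 20 = 24 ≥ 12 — no move.
That gives 1 winning move.

1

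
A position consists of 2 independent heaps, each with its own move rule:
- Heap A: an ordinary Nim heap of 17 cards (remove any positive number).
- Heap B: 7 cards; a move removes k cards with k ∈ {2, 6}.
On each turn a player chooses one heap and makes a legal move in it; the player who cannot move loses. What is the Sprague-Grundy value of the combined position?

Heap A is a plain Nim heap of size 17, so its Grundy value is 17.
Grundy values for heap B (subtraction set {2, 6}):
g(0) = mex{} = 0
g(1) = mex{} = 0
g(2) = mex{0} = 1
g(3) = mex{0} = 1
g(4) = mex{1} = 0
g(5) = mex{1} = 0
g(6) = mex{0} = 1
g(7) = mex{0} = 1
So g(7) = 1.
The value of a disjunctive sum is the nim-sum of the parts.
Combined value = 17 ⊕ 1 = 16.

16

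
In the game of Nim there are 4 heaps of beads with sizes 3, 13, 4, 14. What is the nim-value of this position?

4

Nim-sum: 3 ⊕ 13 ⊕ 4 ⊕ 14 = 4.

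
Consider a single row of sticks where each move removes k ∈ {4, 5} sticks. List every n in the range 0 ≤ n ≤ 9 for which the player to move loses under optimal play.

0, 1, 2, 3, 9

Build the Grundy sequence with g(k) = mex{g(k−s) : s ∈ {4, 5}, s ≤ k}:
k:     0  1  2  3  4  5  6  7  8  9
g(k):  0  0  0  0  1  1  1  1  2  0
The P-positions (g = 0) in 0..9 are 0, 1, 2, 3, 9.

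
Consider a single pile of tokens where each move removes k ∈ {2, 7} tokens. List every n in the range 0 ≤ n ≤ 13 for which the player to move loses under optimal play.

0, 1, 4, 5, 9, 10, 13

Compute g(0), g(1), … for moves {2, 7}:
g(0) = mex{} = 0
g(1) = mex{} = 0
g(2) = mex{0} = 1
g(3) = mex{0} = 1
g(4) = mex{1} = 0
g(5) = mex{1} = 0
g(6) = mex{0} = 1
g(7) = mex{0} = 1
g(8) = mex{0,1} = 2
g(9) = mex{1} = 0
g(10) = mex{1,2} = 0
g(11) = mex{0} = 1
g(12) = mex{0} = 1
g(13) = mex{1} = 0
The P-positions (g = 0) in 0..13 are 0, 1, 4, 5, 9, 10, 13.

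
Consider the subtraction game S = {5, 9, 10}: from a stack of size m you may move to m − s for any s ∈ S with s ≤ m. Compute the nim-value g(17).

0

Build the Grundy sequence with g(k) = mex{g(k−s) : s ∈ {5, 9, 10}, s ≤ k}:
k:     0  1  2  3  4  5  6  7  8  9 10 11 12 13 14 15 16 17
g(k):  0  0  0  0  0  1  1  1  1  1  2  2  2  2  2  0  0  0
So g(17) = 0.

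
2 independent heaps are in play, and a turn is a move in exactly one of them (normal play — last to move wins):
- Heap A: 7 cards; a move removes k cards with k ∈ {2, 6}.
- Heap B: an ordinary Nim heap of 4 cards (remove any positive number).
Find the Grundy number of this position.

Build the Grundy sequence for heap A with g(k) = mex{g(k−s) : s ∈ {2, 6}, s ≤ k}:
k:     0  1  2  3  4  5  6  7
g(k):  0  0  1  1  0  0  1  1
So g(7) = 1.
Heap B is a plain Nim heap of size 4, so its Grundy value is 4.
The value of a disjunctive sum is the nim-sum of the parts.
Combined value = 1 ⊕ 4 = 5.

5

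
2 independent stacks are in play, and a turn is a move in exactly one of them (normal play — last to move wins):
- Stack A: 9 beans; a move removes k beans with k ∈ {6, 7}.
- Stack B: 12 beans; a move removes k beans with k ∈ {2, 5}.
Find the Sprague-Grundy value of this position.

3

For stack A, compute g(0), g(1), … with moves {6, 7}:
k:     0  1  2  3  4  5  6  7  8  9
g(k):  0  0  0  0  0  0  1  1  1  1
So g(9) = 1.
For stack B, compute g(0), g(1), … with moves {2, 5}:
k:     0  1  2  3  4  5  6  7  8  9 10 11 12
g(k):  0  0  1  1  0  2  1  0  0  1  1  0  2
So g(12) = 2.
By the Sprague-Grundy theorem, the Grundy value of a sum of independent games is the XOR of the component values.
Combined value = 1 XOR 2 = 3.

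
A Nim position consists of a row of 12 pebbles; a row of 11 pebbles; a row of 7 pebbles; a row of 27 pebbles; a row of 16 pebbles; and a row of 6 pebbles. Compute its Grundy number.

Write each in binary and XOR column by column:
  01100  (12)
  01011  (11)
  00111  (7)
  11011  (27)
  10000  (16)
  00110  (6)
  -----
  01101  (13)

13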